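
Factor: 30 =2^1*3^1* 5^1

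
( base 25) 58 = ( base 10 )133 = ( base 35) 3s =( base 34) 3v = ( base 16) 85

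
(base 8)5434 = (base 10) 2844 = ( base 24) 4mc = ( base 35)2B9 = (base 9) 3810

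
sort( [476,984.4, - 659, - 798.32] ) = [ - 798.32,-659,  476,984.4 ]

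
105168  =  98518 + 6650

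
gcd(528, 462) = 66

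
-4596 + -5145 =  - 9741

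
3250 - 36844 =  - 33594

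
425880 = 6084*70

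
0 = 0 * 893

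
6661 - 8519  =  -1858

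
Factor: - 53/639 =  - 3^ ( - 2 )* 53^1 * 71^(-1)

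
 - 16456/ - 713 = 23 + 57/713= 23.08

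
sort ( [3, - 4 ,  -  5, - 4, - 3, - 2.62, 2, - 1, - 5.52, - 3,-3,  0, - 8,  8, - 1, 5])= [ -8, - 5.52, - 5, - 4, - 4, - 3, - 3, -3 , - 2.62,  -  1, - 1, 0, 2,3, 5,8]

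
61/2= 61/2 = 30.50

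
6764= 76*89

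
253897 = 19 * 13363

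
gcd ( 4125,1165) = 5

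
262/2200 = 131/1100 =0.12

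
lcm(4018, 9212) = 377692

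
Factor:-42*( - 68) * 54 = 2^4*3^4*7^1*17^1  =  154224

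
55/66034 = 55/66034= 0.00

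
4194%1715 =764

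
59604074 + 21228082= 80832156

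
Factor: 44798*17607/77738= 3^1*13^1*47^( - 1) *827^ ( - 1)*1723^1*5869^1  =  394379193/38869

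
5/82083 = 5/82083 = 0.00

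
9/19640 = 9/19640 = 0.00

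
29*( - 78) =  - 2262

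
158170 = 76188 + 81982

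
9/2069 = 9/2069 = 0.00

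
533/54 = 533/54=9.87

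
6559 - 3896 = 2663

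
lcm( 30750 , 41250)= 1691250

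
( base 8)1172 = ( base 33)j7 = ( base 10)634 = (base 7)1564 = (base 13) 39a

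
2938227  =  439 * 6693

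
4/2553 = 4/2553 = 0.00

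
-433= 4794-5227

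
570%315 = 255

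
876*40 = 35040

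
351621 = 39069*9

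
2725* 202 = 550450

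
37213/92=404 + 45/92 = 404.49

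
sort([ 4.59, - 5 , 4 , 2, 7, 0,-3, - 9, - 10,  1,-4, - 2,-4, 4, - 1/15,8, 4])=[ - 10, - 9,-5,-4, - 4 , - 3,-2, - 1/15, 0, 1, 2,4, 4, 4 , 4.59, 7 , 8]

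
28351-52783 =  - 24432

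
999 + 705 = 1704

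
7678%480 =478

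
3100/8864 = 775/2216=0.35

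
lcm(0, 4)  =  0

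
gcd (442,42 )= 2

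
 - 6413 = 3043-9456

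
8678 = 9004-326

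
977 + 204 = 1181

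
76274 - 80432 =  - 4158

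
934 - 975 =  - 41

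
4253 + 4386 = 8639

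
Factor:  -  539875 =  - 5^3 * 7^1* 617^1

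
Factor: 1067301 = 3^2*118589^1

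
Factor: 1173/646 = 69/38 = 2^( - 1 ) * 3^1 * 19^( - 1)  *23^1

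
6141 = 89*69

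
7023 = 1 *7023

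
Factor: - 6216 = -2^3*3^1*7^1* 37^1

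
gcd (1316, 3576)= 4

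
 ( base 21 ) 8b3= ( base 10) 3762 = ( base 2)111010110010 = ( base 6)25230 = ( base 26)5EI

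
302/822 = 151/411= 0.37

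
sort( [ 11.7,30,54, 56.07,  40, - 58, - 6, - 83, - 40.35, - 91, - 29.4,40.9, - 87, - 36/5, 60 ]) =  [-91, - 87, - 83, - 58,- 40.35, - 29.4, - 36/5, - 6, 11.7,30, 40, 40.9,54,56.07  ,  60]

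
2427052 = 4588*529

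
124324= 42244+82080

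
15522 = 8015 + 7507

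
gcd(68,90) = 2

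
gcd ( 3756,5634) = 1878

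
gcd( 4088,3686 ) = 2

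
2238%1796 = 442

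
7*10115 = 70805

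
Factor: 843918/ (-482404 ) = - 2^( - 1) * 3^1*13^(- 1)*43^1  *3271^1*9277^( - 1)=   - 421959/241202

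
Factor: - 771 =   -  3^1*257^1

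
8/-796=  - 1+197/199 = -0.01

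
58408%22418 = 13572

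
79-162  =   - 83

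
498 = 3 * 166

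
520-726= - 206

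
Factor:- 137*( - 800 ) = 109600 = 2^5 * 5^2*137^1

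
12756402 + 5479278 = 18235680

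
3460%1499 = 462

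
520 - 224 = 296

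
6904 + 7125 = 14029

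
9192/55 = 9192/55=167.13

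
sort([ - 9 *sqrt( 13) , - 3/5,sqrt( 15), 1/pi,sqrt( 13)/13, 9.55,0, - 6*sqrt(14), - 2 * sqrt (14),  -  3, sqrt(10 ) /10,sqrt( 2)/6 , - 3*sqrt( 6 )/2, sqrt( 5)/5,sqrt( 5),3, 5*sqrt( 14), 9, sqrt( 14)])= [ - 9*sqrt( 13 ), - 6*sqrt( 14), - 2*sqrt( 14), - 3 * sqrt(6) /2 ,- 3, - 3/5, 0,sqrt(2)/6,  sqrt( 13 )/13,sqrt(10)/10,1/pi,sqrt( 5)/5 , sqrt(5), 3, sqrt( 14 ),  sqrt( 15),9,9.55, 5*sqrt(14) ] 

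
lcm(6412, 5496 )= 38472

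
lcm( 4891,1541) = 112493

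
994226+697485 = 1691711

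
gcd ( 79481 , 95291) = 1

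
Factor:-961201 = - 961201^1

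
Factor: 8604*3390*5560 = 2^6*3^3*5^2*113^1*139^1*239^1 = 162171633600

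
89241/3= 29747= 29747.00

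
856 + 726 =1582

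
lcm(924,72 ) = 5544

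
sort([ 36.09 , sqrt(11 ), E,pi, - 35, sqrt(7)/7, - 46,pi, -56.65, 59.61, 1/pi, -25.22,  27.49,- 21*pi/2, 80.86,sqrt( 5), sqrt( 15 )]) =[ - 56.65, - 46, - 35, - 21*pi/2 , - 25.22,  1/pi, sqrt( 7 ) /7, sqrt(5) , E,pi,  pi, sqrt( 11),sqrt(15), 27.49, 36.09  ,  59.61,80.86]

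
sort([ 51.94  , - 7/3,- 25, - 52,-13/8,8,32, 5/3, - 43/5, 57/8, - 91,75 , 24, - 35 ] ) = [ - 91, - 52, - 35, - 25,-43/5, - 7/3,-13/8, 5/3,  57/8, 8, 24, 32, 51.94, 75 ]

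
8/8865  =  8/8865=0.00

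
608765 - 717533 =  - 108768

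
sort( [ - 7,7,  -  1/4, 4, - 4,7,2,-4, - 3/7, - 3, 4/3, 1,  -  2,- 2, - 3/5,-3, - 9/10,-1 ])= [  -  7, - 4  , - 4,  -  3 ,-3,- 2 , - 2, - 1, - 9/10, - 3/5, - 3/7,  -  1/4, 1, 4/3,  2, 4,  7, 7]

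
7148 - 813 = 6335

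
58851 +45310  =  104161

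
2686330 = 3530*761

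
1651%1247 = 404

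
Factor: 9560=2^3*5^1*239^1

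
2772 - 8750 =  - 5978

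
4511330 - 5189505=-678175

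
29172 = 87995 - 58823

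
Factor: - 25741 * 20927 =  - 17^1*1231^1*25741^1=- 538681907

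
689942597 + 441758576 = 1131701173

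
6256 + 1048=7304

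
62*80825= 5011150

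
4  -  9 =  - 5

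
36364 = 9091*4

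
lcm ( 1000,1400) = 7000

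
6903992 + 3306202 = 10210194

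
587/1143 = 587/1143 =0.51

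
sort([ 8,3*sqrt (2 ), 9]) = [ 3*sqrt (2 ), 8, 9 ]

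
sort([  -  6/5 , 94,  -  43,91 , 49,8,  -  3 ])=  [  -  43,-3 , - 6/5 , 8,49,  91, 94] 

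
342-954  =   - 612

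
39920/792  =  50 + 40/99  =  50.40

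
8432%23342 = 8432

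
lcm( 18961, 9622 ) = 644674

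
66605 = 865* 77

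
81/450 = 9/50 = 0.18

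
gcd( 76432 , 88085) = 1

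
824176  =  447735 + 376441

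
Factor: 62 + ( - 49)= 13 = 13^1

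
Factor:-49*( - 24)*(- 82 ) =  - 96432 = - 2^4*3^1 *7^2  *41^1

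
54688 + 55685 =110373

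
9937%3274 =115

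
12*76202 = 914424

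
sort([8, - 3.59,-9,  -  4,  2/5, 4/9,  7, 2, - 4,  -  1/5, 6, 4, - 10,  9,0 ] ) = [-10,-9,-4, - 4, - 3.59, - 1/5, 0, 2/5,4/9, 2,4,6,7, 8,9]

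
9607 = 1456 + 8151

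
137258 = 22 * 6239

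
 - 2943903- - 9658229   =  6714326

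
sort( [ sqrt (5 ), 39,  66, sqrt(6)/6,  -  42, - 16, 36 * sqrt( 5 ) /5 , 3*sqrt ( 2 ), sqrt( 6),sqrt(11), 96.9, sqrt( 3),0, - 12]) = [ - 42,-16,-12,  0 , sqrt( 6) /6,sqrt( 3),sqrt( 5 ),sqrt( 6 ), sqrt( 11), 3 * sqrt( 2 ),36*sqrt( 5) /5, 39, 66,96.9 ]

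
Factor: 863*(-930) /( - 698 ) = 401295/349 = 3^1*5^1*31^1*349^(- 1 )*863^1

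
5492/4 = 1373 = 1373.00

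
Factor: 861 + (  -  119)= 742 = 2^1 * 7^1*53^1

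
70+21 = 91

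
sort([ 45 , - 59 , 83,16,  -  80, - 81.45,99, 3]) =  [-81.45, - 80 , - 59,3,16, 45,83, 99]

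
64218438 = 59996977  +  4221461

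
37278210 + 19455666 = 56733876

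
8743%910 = 553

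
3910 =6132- 2222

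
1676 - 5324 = -3648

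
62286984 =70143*888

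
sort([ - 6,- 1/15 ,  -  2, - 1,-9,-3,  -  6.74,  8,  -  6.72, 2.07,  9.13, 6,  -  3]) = [ - 9,-6.74,  -  6.72,  -  6,-3, - 3, - 2, - 1, - 1/15,2.07, 6 , 8,  9.13] 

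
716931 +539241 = 1256172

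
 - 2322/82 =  - 29 + 28/41= - 28.32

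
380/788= 95/197= 0.48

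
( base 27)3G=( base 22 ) 49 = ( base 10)97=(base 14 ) 6d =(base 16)61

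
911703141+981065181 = 1892768322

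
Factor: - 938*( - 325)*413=2^1*5^2*7^2*13^1*59^1*67^1=125903050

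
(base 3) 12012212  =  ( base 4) 323123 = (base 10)3803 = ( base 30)46N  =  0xEDB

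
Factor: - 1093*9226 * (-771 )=2^1 *3^1* 7^1*257^1*659^1 * 1093^1 = 7774777878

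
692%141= 128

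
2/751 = 2/751 = 0.00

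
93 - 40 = 53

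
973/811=1+162/811=1.20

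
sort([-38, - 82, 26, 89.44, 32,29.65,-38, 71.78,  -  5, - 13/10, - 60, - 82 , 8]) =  [ - 82,-82, - 60,- 38, - 38, - 5, - 13/10,8, 26,29.65, 32, 71.78,89.44]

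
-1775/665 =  -355/133 = -  2.67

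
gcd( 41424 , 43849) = 1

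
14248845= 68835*207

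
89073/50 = 89073/50  =  1781.46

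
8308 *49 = 407092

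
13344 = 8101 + 5243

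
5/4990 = 1/998 = 0.00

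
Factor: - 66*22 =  - 1452= - 2^2 *3^1*11^2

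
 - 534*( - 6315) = 3372210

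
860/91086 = 430/45543 = 0.01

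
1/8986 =1/8986 = 0.00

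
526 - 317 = 209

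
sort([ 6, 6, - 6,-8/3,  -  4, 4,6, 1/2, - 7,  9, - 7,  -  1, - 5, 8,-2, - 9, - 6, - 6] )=[ - 9,  -  7, - 7, - 6,-6, - 6, - 5, - 4,-8/3, - 2, - 1, 1/2, 4, 6,6, 6,8,9]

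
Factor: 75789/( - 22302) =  - 2^( - 1)*59^(-1)* 401^1  =  -401/118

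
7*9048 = 63336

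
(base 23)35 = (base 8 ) 112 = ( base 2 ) 1001010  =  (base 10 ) 74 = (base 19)3h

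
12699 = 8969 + 3730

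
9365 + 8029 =17394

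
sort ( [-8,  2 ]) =[ - 8,2]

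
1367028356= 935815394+431212962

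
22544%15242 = 7302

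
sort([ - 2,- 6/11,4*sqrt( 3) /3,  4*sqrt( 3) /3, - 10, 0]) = [ - 10, - 2,-6/11,  0,4*sqrt (3)/3 , 4*sqrt(3) /3]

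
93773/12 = 7814  +  5/12 = 7814.42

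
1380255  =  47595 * 29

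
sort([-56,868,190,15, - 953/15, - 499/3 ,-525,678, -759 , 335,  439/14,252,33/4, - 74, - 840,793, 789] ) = [ - 840, - 759,-525, - 499/3, - 74,-953/15, - 56,33/4,15, 439/14,190,252,335, 678  ,  789,793,  868]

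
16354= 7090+9264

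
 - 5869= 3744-9613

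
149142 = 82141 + 67001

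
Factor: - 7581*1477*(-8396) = 94011162252  =  2^2*3^1 *7^2*19^2*211^1*2099^1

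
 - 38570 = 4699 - 43269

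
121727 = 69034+52693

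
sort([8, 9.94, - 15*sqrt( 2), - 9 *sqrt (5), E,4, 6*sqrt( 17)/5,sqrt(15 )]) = [-15 *sqrt(2), - 9*sqrt( 5), E, sqrt(15 ), 4, 6*sqrt( 17 ) /5, 8,9.94 ] 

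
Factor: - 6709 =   -  6709^1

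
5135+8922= 14057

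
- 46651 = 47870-94521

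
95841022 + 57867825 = 153708847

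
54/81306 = 3/4517 = 0.00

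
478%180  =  118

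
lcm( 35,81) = 2835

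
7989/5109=2663/1703 = 1.56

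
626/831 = 626/831 =0.75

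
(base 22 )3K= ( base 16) 56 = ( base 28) 32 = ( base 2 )1010110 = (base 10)86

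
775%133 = 110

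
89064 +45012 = 134076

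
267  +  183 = 450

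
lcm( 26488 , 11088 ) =476784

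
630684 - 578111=52573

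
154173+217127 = 371300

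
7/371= 1/53  =  0.02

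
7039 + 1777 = 8816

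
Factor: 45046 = 2^1*101^1*223^1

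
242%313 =242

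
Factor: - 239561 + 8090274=7850713  =  13^1 * 603901^1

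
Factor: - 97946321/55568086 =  - 2^ (-1)*7^ ( - 1)*11^1*181^( - 1 )*739^1*12049^1*21929^(-1)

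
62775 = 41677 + 21098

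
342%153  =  36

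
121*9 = 1089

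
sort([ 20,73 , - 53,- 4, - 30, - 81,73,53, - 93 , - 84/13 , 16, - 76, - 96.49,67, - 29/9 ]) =[ - 96.49, - 93, - 81, - 76 , - 53, - 30 , - 84/13, - 4, - 29/9,16  ,  20 , 53, 67,73 , 73 ]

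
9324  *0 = 0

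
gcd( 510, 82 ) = 2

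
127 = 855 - 728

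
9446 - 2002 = 7444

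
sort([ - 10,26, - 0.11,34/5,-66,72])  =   [-66, - 10,-0.11, 34/5,26 , 72]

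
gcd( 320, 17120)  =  160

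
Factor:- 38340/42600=  -  2^( - 1) *3^2 * 5^( - 1 ) = -9/10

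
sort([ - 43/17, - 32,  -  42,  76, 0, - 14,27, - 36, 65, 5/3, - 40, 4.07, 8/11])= [ - 42, - 40, - 36,-32, - 14, - 43/17, 0,8/11,5/3, 4.07,27 , 65, 76]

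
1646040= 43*38280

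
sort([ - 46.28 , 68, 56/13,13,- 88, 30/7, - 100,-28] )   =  [ - 100, - 88, - 46.28, - 28 , 30/7,56/13, 13,68] 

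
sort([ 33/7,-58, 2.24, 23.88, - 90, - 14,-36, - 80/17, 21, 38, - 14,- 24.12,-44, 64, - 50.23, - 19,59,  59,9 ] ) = [-90, - 58,-50.23, - 44, -36, -24.12 , - 19,-14,-14, - 80/17, 2.24, 33/7, 9, 21,23.88,  38,  59, 59, 64] 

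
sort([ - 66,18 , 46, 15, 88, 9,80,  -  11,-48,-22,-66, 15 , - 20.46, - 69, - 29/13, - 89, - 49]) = [  -  89 ,  -  69,-66,  -  66,  -  49, - 48,  -  22, - 20.46, - 11,  -  29/13,9,15, 15, 18,46, 80,88] 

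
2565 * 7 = 17955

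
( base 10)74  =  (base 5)244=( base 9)82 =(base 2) 1001010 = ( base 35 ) 24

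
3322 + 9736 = 13058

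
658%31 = 7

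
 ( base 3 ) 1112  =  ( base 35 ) 16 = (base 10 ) 41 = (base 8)51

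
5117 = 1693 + 3424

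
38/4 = 9  +  1/2 = 9.50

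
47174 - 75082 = - 27908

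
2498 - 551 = 1947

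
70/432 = 35/216  =  0.16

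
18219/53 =343+ 40/53 = 343.75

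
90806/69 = 1316 + 2/69 = 1316.03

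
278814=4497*62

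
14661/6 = 4887/2 = 2443.50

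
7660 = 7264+396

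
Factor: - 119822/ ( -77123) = 362/233= 2^1*181^1*233^( - 1 ) 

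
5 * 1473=7365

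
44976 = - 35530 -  - 80506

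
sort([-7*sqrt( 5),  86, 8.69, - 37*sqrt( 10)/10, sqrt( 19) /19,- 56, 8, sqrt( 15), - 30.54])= [  -  56, - 30.54, - 7* sqrt( 5 ), - 37*sqrt(10 )/10, sqrt( 19)/19,sqrt( 15 ),8, 8.69, 86 ]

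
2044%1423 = 621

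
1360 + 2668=4028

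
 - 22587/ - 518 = 22587/518 = 43.60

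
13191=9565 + 3626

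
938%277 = 107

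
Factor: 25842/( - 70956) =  - 2^( - 1)*3^( - 4 )*59^1 = - 59/162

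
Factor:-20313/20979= - 3^( - 2)*7^( - 1) *61^1=- 61/63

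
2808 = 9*312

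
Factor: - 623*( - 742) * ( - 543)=  -  2^1 * 3^1*7^2*53^1*89^1*181^1= -  251010438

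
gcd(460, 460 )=460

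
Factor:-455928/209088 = -2^( - 3)*3^( - 2 ) * 157^1= - 157/72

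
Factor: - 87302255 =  - 5^1*43^1*491^1*827^1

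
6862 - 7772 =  - 910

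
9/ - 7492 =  - 1 + 7483/7492= - 0.00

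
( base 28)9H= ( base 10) 269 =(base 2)100001101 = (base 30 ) 8T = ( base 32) 8d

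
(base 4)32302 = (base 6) 4214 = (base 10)946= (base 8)1662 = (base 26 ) 1aa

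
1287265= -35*(-36779 )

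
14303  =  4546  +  9757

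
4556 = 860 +3696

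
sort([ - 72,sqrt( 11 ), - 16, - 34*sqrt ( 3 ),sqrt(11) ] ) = [ - 72, - 34*sqrt( 3),-16,sqrt( 11), sqrt(11 )] 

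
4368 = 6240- 1872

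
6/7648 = 3/3824 =0.00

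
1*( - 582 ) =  - 582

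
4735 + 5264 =9999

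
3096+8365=11461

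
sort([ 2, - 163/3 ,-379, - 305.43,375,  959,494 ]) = [  -  379, - 305.43, - 163/3,2,375,494,959]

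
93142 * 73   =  6799366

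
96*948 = 91008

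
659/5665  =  659/5665= 0.12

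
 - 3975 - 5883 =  -9858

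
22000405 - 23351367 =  - 1350962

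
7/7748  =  7/7748 = 0.00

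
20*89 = 1780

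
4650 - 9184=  - 4534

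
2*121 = 242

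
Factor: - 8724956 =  - 2^2 * 97^1*113^1*199^1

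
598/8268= 23/318= 0.07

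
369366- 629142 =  - 259776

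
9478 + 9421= 18899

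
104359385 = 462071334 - 357711949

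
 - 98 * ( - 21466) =2103668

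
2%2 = 0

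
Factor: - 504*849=-427896 = - 2^3*3^3*7^1*283^1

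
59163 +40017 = 99180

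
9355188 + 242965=9598153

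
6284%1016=188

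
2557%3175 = 2557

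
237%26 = 3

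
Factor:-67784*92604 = - 6277069536=- 2^5*3^1*37^1*229^1*7717^1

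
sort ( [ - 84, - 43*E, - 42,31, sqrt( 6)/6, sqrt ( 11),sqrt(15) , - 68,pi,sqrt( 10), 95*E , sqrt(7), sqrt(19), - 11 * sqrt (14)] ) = [ - 43*E, - 84, - 68, - 42,- 11*sqrt (14),sqrt (6)/6, sqrt(7), pi,  sqrt ( 10), sqrt(11 ),sqrt(15 ),sqrt( 19 ),31, 95  *  E ] 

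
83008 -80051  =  2957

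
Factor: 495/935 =3^2*17^(-1) = 9/17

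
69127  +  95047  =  164174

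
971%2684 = 971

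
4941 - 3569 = 1372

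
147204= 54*2726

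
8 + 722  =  730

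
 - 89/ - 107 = 89/107= 0.83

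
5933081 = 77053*77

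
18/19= 18/19 = 0.95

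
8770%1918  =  1098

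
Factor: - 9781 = - 9781^1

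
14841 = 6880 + 7961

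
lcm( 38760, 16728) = 1589160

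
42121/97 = 42121/97  =  434.24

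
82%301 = 82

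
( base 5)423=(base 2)1110001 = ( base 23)4l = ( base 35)38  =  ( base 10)113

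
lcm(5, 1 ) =5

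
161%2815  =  161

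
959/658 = 1+43/94 = 1.46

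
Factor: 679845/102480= 743/112=2^( - 4)*7^( - 1) * 743^1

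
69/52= 1 + 17/52= 1.33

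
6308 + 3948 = 10256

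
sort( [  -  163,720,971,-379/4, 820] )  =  [  -  163, - 379/4,720,820, 971 ]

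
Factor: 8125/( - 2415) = -3^( - 1 )*5^3 *7^(-1) * 13^1*23^(-1) = -1625/483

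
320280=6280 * 51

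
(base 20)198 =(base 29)K8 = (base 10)588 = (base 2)1001001100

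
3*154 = 462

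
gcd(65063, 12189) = 1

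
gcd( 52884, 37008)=36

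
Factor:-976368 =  - 2^4*3^1*20341^1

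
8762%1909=1126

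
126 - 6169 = -6043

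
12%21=12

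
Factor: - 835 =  - 5^1 *167^1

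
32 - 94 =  - 62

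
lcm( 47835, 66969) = 334845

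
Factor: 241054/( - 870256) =  -  2^( - 3 )*11^1 * 109^( - 1 ) *499^( - 1 ) *10957^1 = -120527/435128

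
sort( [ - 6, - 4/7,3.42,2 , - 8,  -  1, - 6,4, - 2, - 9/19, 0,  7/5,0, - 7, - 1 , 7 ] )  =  [ - 8,  -  7, - 6, - 6,-2 , - 1, - 1, - 4/7, - 9/19, 0,0, 7/5, 2, 3.42,4, 7] 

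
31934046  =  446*71601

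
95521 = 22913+72608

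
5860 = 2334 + 3526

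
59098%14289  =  1942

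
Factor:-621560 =-2^3 * 5^1*41^1 * 379^1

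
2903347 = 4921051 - 2017704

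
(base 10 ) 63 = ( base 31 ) 21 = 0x3F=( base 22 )2J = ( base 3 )2100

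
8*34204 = 273632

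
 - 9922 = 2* ( - 4961 ) 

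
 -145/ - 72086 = 145/72086 = 0.00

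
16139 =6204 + 9935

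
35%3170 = 35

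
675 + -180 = 495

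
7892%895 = 732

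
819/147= 39/7 = 5.57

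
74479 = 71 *1049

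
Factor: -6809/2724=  - 2^( - 2)*3^( - 1) * 11^1*227^( - 1 )*619^1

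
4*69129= 276516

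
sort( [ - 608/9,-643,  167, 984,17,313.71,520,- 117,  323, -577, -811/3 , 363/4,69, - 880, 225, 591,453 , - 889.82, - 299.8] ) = [ - 889.82, - 880, - 643, - 577, - 299.8, - 811/3, - 117, - 608/9,17,69,363/4,167,225, 313.71,  323,  453 , 520,591,984]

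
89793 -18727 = 71066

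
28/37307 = 28/37307 = 0.00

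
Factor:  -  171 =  - 3^2*19^1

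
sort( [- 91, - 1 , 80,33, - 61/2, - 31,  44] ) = [ - 91, - 31, - 61/2, - 1, 33,  44, 80]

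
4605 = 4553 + 52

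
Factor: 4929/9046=2^( -1 )*3^1*31^1* 53^1 *4523^( -1 ) 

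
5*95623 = 478115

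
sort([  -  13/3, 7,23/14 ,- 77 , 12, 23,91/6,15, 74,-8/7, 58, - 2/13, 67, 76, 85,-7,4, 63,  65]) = [  -  77, - 7, - 13/3, - 8/7, -2/13, 23/14,4, 7, 12,  15,91/6 , 23,58,63, 65, 67,74, 76, 85 ]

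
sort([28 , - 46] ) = [ - 46, 28] 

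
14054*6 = 84324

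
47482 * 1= 47482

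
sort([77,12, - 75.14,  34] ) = [ - 75.14,  12 , 34, 77 ]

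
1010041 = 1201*841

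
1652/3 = 550+2/3 = 550.67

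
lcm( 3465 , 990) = 6930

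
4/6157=4/6157 = 0.00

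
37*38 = 1406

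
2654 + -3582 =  - 928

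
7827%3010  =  1807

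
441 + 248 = 689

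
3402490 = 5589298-2186808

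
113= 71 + 42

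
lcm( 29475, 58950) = 58950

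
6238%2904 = 430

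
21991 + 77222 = 99213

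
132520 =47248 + 85272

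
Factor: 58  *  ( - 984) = -2^4*3^1*29^1  *41^1=- 57072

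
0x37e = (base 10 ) 894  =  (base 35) pj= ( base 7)2415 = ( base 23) 1FK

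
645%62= 25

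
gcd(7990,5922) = 94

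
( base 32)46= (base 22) 62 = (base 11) 112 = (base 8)206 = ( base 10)134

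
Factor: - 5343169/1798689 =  - 3^( - 1)* 13^1*103^( - 1) * 5821^( - 1) * 411013^1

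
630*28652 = 18050760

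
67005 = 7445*9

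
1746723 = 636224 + 1110499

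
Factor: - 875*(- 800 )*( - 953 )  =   - 667100000= - 2^5*5^5*7^1*953^1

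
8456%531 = 491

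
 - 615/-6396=5/52 = 0.10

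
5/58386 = 5/58386 = 0.00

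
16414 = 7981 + 8433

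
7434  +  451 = 7885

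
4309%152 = 53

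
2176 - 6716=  -4540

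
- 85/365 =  - 1  +  56/73 = - 0.23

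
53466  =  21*2546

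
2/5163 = 2/5163 =0.00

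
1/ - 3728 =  - 1 + 3727/3728=-0.00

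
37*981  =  36297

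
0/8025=0= 0.00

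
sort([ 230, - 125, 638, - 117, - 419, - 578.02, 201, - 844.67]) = [ - 844.67, - 578.02, - 419,  -  125, - 117,  201, 230,  638]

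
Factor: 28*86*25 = 2^3*5^2*7^1 * 43^1  =  60200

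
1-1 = 0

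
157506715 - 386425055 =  - 228918340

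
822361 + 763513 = 1585874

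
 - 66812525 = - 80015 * 835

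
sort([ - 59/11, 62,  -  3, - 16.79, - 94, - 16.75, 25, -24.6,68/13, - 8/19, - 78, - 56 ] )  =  [ - 94,  -  78 , - 56, - 24.6, - 16.79, - 16.75, - 59/11 , - 3 , - 8/19, 68/13, 25, 62 ]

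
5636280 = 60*93938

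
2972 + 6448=9420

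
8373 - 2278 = 6095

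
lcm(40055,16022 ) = 80110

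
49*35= 1715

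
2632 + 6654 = 9286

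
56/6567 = 56/6567 = 0.01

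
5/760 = 1/152=0.01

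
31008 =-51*(-608)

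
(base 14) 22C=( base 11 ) 363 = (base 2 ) 110110000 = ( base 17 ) 187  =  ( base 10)432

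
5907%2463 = 981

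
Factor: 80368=2^4*5023^1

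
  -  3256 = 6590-9846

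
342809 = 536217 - 193408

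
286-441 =  -  155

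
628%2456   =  628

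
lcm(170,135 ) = 4590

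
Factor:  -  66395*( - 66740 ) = 4431202300 = 2^2*5^2*7^2*47^1* 71^1*271^1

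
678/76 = 8  +  35/38=8.92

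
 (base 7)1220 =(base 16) 1c7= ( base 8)707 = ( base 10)455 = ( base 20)12F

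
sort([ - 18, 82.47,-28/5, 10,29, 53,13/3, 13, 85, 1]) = [ - 18, - 28/5, 1,  13/3, 10,  13, 29,53, 82.47,  85 ]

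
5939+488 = 6427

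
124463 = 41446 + 83017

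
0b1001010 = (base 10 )74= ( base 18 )42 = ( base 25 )2o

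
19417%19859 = 19417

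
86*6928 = 595808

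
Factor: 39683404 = 2^2 * 151^1 * 65701^1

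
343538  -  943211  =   - 599673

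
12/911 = 12/911 = 0.01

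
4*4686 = 18744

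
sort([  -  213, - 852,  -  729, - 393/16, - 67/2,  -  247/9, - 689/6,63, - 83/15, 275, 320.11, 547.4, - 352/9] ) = [ - 852,-729 ,  -  213, - 689/6,  -  352/9, - 67/2,-247/9 , - 393/16 , -83/15,63,275,  320.11, 547.4]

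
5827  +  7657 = 13484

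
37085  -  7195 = 29890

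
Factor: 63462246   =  2^1*3^1*10577041^1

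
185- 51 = 134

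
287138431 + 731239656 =1018378087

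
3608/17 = 212 + 4/17 =212.24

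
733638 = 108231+625407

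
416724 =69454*6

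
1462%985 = 477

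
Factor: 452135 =5^1*31^1*2917^1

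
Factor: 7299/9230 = 2^(-1)*3^2  *  5^( - 1) * 13^ (-1 )*71^ ( - 1)*811^1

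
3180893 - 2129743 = 1051150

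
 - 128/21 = - 7 + 19/21= - 6.10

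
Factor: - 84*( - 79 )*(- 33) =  - 218988=- 2^2*3^2*7^1*11^1*79^1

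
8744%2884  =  92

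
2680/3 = 893 + 1/3 = 893.33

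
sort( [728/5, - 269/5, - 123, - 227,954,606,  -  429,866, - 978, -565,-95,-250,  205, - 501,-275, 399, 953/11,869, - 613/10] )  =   [ - 978, - 565, - 501, - 429, - 275, - 250, - 227, - 123, - 95 , - 613/10, - 269/5,953/11, 728/5,205, 399,  606,866,869,954]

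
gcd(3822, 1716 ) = 78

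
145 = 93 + 52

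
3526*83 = 292658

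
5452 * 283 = 1542916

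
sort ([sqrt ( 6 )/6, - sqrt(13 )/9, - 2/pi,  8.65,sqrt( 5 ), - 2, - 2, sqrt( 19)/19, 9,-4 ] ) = [ - 4,- 2,-2 ,-2/pi, - sqrt( 13) /9,sqrt( 19)/19, sqrt(6) /6, sqrt (5),8.65, 9]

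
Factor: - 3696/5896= - 42/67 =- 2^1*3^1*7^1*67^(-1) 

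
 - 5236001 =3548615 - 8784616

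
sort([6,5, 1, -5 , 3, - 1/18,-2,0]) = [-5, - 2, - 1/18 , 0, 1, 3,5, 6] 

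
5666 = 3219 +2447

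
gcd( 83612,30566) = 2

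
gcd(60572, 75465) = 1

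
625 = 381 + 244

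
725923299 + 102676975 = 828600274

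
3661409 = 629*5821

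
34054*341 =11612414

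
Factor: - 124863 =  - 3^1*41621^1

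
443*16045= 7107935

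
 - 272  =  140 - 412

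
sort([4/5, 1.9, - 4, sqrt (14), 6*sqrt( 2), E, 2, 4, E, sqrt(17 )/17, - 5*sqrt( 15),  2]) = [-5*sqrt(15), - 4,sqrt( 17 ) /17, 4/5, 1.9, 2, 2, E , E, sqrt( 14), 4,6 * sqrt( 2 )]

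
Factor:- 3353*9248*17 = - 2^5 * 7^1*17^3*479^1=-  527145248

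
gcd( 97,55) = 1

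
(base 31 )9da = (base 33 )8ak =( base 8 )21546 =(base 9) 13378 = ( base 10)9062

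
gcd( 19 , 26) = 1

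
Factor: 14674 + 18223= 67^1*491^1  =  32897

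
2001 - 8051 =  - 6050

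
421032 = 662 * 636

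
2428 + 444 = 2872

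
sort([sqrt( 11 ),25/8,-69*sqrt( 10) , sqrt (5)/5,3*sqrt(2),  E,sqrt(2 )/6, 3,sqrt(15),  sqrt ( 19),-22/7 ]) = [  -  69*sqrt( 10) , - 22/7,sqrt ( 2 ) /6, sqrt (5 ) /5 , E, 3, 25/8,sqrt(11),sqrt(15),3*sqrt( 2 ),sqrt(19)]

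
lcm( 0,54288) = 0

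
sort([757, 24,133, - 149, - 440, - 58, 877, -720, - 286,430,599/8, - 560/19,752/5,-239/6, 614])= [ - 720 , - 440, -286, - 149, - 58, - 239/6, - 560/19,24,599/8,133, 752/5, 430,614, 757,877 ]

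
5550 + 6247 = 11797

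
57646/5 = 11529+1/5 = 11529.20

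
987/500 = 1+487/500 = 1.97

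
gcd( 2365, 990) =55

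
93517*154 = 14401618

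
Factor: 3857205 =3^1*5^1 * 11^1 * 97^1*241^1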